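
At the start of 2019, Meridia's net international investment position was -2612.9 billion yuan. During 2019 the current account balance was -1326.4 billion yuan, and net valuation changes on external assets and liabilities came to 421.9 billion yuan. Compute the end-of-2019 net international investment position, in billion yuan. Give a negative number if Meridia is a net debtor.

Change in NIIP = current account + net valuation change = -1326.4 + 421.9 = -904.5
End-of-year NIIP = -2612.9 + (-904.5) = -3517.4

-3517.4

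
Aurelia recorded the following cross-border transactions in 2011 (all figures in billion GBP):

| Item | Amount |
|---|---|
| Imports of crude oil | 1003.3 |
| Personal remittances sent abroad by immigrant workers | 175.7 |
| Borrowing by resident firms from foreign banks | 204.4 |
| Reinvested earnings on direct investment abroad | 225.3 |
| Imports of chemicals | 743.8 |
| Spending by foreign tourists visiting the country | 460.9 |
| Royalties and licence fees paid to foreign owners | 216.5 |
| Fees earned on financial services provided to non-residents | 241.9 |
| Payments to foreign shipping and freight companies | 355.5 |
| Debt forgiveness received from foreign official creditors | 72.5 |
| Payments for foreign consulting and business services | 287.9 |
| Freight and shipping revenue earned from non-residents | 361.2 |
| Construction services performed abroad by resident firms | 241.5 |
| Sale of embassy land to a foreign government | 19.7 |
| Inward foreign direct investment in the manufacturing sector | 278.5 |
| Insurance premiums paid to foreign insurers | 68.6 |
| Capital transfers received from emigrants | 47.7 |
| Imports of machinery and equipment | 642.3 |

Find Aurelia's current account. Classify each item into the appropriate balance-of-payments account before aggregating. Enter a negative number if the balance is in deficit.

Goods: -642.3 - 1003.3 - 743.8 = -2389.4
Services: -287.9 + 460.9 - 355.5 - 68.6 + 241.9 + 241.5 + 361.2 - 216.5 = 377.0
Primary income: 225.3
Secondary income: -175.7
Current account = (-2389.4) + 377.0 + 225.3 + (-175.7) = -1962.8
(Excluded from the current account — financial account: borrowing by resident firms from foreign banks 204.4, inward foreign direct investment in the manufacturing sector 278.5; capital account: debt forgiveness received from foreign official creditors 72.5, sale of embassy land to a foreign government 19.7, capital transfers received from emigrants 47.7.)

-1962.8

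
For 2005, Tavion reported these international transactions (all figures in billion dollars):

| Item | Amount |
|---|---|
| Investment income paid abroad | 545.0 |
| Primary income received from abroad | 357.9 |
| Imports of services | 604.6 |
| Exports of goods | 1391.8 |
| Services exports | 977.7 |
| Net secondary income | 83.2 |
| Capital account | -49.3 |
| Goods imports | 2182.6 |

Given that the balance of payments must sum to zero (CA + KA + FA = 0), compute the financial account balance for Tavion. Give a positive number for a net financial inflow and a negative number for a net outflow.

Goods balance = 1391.8 - 2182.6 = -790.8
Services balance = 977.7 - 604.6 = 373.1
Trade balance (goods + services) = -790.8 + 373.1 = -417.7
Net primary income = 357.9 - 545.0 = -187.1
Net secondary income = 83.2
Current account = -417.7 + (-187.1) + 83.2 = -521.6
Financial account = -(-521.6 + (-49.3)) = 570.9

570.9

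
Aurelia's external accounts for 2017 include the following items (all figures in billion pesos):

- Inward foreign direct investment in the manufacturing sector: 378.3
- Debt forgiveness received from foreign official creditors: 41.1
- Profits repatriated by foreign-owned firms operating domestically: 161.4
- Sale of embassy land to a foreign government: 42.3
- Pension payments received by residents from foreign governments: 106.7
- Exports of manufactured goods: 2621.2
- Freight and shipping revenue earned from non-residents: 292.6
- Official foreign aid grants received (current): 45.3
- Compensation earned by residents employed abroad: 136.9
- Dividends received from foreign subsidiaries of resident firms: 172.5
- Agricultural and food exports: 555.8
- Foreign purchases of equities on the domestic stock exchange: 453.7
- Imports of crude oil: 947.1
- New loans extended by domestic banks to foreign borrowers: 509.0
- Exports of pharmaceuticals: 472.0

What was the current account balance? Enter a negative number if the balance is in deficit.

3294.5

Goods: -947.1 + 555.8 + 472.0 + 2621.2 = 2701.9
Services: 292.6
Primary income: -161.4 + 136.9 + 172.5 = 148.0
Secondary income: 45.3 + 106.7 = 152.0
Current account = 2701.9 + 292.6 + 148.0 + 152.0 = 3294.5
(Excluded from the current account — financial account: inward foreign direct investment in the manufacturing sector 378.3, foreign purchases of equities on the domestic stock exchange 453.7, new loans extended by domestic banks to foreign borrowers 509.0; capital account: debt forgiveness received from foreign official creditors 41.1, sale of embassy land to a foreign government 42.3.)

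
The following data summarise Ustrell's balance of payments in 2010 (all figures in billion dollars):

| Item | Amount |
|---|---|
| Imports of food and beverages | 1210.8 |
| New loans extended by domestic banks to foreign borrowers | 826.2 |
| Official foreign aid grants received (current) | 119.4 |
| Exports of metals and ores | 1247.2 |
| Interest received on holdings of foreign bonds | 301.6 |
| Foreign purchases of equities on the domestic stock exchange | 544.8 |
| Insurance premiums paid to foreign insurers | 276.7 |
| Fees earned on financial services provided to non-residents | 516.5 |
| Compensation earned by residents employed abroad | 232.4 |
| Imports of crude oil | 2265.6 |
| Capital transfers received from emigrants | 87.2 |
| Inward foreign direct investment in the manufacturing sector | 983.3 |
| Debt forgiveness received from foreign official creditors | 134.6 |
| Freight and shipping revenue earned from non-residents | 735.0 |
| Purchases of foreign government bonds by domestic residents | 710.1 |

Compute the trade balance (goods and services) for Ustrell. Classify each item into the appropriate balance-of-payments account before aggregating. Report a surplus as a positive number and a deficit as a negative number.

-1254.4

Goods: -2265.6 + 1247.2 - 1210.8 = -2229.2
Services: 735.0 - 276.7 + 516.5 = 974.8
Trade balance = -2229.2 + 974.8 = -1254.4
(Excluded from the trade balance — financial account: new loans extended by domestic banks to foreign borrowers 826.2, foreign purchases of equities on the domestic stock exchange 544.8, inward foreign direct investment in the manufacturing sector 983.3, purchases of foreign government bonds by domestic residents 710.1; secondary income: official foreign aid grants received (current) 119.4; primary income: interest received on holdings of foreign bonds 301.6, compensation earned by residents employed abroad 232.4; capital account: capital transfers received from emigrants 87.2, debt forgiveness received from foreign official creditors 134.6.)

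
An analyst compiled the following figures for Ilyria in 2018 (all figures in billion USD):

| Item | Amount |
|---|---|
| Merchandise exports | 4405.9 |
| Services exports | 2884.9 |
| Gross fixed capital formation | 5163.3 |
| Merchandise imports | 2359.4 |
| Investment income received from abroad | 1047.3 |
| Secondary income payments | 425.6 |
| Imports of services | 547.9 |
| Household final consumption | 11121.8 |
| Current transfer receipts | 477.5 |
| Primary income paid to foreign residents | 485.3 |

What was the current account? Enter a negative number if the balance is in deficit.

Goods balance = 4405.9 - 2359.4 = 2046.5
Services balance = 2884.9 - 547.9 = 2337.0
Trade balance (goods + services) = 2046.5 + 2337.0 = 4383.5
Net primary income = 1047.3 - 485.3 = 562.0
Net secondary income = 477.5 - 425.6 = 51.9
Current account = 4383.5 + 562.0 + 51.9 = 4997.4

4997.4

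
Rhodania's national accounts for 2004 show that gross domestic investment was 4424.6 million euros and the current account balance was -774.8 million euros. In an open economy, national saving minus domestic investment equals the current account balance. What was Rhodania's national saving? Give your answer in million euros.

3649.8

S = I + CA = 4424.6 + (-774.8) = 3649.8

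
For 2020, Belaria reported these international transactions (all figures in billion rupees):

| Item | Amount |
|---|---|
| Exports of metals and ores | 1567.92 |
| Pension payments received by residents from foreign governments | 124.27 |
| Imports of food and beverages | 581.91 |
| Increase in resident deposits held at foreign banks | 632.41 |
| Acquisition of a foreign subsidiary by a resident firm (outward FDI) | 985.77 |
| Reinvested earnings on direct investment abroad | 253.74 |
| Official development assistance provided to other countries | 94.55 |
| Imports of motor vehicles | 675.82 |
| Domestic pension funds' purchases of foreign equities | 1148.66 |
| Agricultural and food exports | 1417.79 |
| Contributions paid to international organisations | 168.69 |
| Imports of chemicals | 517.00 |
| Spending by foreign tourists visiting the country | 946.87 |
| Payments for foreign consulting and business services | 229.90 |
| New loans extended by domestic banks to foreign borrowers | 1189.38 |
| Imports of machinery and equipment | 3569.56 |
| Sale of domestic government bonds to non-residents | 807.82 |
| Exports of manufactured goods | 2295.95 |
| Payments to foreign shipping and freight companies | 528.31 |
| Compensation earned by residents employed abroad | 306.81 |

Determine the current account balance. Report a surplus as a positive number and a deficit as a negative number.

Goods: -675.82 - 3569.56 + 2295.95 - 517.00 - 581.91 + 1567.92 + 1417.79 = -62.63
Services: -229.90 - 528.31 + 946.87 = 188.66
Primary income: 253.74 + 306.81 = 560.55
Secondary income: -94.55 + 124.27 - 168.69 = -138.97
Current account = (-62.63) + 188.66 + 560.55 + (-138.97) = 547.61
(Excluded from the current account — financial account: increase in resident deposits held at foreign banks 632.41, acquisition of a foreign subsidiary by a resident firm (outward FDI) 985.77, domestic pension funds' purchases of foreign equities 1148.66, new loans extended by domestic banks to foreign borrowers 1189.38, sale of domestic government bonds to non-residents 807.82.)

547.61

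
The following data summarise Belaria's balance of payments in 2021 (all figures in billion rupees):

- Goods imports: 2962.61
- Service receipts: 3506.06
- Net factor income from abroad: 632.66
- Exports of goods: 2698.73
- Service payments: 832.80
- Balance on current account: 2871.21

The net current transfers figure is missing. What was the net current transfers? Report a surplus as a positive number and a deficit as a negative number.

Current account = goods balance + services balance + net primary income + net secondary income
Sum of the known components = 3042.04
Net current transfers = CA - (known components) = 2871.21 - 3042.04 = -170.83

-170.83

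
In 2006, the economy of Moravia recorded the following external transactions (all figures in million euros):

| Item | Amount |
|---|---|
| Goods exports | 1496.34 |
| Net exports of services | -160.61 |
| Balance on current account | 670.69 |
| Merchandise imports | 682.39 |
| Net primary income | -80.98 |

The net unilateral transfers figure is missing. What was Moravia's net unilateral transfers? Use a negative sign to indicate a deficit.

98.33

Current account = goods balance + services balance + net primary income + net secondary income
Sum of the known components = 572.36
Net unilateral transfers = CA - (known components) = 670.69 - 572.36 = 98.33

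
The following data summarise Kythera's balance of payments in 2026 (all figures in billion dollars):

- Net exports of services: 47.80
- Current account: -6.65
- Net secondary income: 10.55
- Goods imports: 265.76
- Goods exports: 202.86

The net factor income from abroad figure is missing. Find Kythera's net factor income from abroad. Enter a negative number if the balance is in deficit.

-2.10

Current account = goods balance + services balance + net primary income + net secondary income
Sum of the known components = -4.55
Net factor income from abroad = CA - (known components) = -6.65 - (-4.55) = -2.10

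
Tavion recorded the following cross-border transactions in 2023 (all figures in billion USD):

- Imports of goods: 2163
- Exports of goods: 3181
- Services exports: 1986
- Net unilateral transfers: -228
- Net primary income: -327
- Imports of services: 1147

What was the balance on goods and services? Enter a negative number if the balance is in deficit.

Goods balance = 3181 - 2163 = 1018
Services balance = 1986 - 1147 = 839
Trade balance (goods + services) = 1018 + 839 = 1857

1857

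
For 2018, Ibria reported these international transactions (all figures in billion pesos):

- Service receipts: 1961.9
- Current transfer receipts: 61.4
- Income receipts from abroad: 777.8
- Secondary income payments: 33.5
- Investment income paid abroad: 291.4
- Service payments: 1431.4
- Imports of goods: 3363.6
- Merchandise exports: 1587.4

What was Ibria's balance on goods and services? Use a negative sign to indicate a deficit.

Goods balance = 1587.4 - 3363.6 = -1776.2
Services balance = 1961.9 - 1431.4 = 530.5
Trade balance (goods + services) = -1776.2 + 530.5 = -1245.7

-1245.7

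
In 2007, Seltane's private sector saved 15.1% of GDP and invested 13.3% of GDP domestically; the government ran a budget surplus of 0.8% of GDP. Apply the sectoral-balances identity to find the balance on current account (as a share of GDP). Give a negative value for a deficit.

2.6

By the sectoral-balances identity, CA = (S_private - I) + (T - G).
Private balance = 15.1 - 13.3 = 1.8
Government balance (T - G) = 0.8
CA = 1.8 + 0.8 = 2.6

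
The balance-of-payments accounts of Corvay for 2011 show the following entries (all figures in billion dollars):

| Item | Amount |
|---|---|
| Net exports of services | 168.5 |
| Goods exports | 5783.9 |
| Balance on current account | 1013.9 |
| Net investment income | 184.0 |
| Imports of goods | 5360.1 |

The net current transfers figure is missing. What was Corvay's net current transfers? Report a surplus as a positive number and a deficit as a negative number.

Current account = goods balance + services balance + net primary income + net secondary income
Sum of the known components = 776.3
Net current transfers = CA - (known components) = 1013.9 - 776.3 = 237.6

237.6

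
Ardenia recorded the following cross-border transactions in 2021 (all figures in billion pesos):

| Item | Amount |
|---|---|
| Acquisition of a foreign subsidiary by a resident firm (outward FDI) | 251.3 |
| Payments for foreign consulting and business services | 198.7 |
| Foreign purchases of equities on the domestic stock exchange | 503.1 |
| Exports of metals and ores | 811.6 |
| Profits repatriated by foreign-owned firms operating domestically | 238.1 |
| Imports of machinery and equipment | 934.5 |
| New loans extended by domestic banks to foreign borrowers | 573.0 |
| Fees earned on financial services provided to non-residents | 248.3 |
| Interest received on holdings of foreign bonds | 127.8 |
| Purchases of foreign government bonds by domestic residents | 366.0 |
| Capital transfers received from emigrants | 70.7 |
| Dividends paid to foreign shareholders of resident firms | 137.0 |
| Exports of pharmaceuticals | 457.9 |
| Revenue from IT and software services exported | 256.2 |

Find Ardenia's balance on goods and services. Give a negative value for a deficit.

640.8

Goods: -934.5 + 457.9 + 811.6 = 335.0
Services: -198.7 + 248.3 + 256.2 = 305.8
Trade balance = 335.0 + 305.8 = 640.8
(Excluded from the trade balance — financial account: acquisition of a foreign subsidiary by a resident firm (outward FDI) 251.3, foreign purchases of equities on the domestic stock exchange 503.1, new loans extended by domestic banks to foreign borrowers 573.0, purchases of foreign government bonds by domestic residents 366.0; primary income: profits repatriated by foreign-owned firms operating domestically 238.1, interest received on holdings of foreign bonds 127.8, dividends paid to foreign shareholders of resident firms 137.0; capital account: capital transfers received from emigrants 70.7.)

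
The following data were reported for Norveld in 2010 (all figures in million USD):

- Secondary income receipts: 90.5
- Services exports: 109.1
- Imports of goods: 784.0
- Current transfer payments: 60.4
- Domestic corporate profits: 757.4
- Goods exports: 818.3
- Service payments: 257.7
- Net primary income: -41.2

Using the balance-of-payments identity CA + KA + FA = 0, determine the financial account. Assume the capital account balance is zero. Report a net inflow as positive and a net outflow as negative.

Goods balance = 818.3 - 784.0 = 34.3
Services balance = 109.1 - 257.7 = -148.6
Trade balance (goods + services) = 34.3 + (-148.6) = -114.3
Net primary income = -41.2
Net secondary income = 90.5 - 60.4 = 30.1
Current account = -114.3 + (-41.2) + 30.1 = -125.4
Financial account = -(-125.4) = 125.4

125.4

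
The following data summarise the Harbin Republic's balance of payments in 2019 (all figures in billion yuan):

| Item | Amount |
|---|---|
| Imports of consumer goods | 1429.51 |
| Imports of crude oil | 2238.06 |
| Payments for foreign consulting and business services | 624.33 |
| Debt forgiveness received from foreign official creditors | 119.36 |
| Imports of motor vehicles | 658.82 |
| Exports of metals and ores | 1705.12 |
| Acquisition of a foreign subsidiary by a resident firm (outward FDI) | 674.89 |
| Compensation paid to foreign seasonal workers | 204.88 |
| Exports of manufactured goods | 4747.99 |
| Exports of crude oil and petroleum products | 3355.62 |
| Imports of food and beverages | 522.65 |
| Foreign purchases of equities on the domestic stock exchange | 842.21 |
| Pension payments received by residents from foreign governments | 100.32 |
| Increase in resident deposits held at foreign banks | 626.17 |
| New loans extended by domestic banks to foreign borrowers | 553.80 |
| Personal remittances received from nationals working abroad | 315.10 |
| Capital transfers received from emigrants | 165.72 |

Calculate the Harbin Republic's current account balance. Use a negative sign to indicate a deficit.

Goods: -2238.06 + 1705.12 + 3355.62 - 658.82 - 1429.51 + 4747.99 - 522.65 = 4959.69
Services: -624.33
Primary income: -204.88
Secondary income: 315.10 + 100.32 = 415.42
Current account = 4959.69 + (-624.33) + (-204.88) + 415.42 = 4545.90
(Excluded from the current account — capital account: debt forgiveness received from foreign official creditors 119.36, capital transfers received from emigrants 165.72; financial account: acquisition of a foreign subsidiary by a resident firm (outward FDI) 674.89, foreign purchases of equities on the domestic stock exchange 842.21, increase in resident deposits held at foreign banks 626.17, new loans extended by domestic banks to foreign borrowers 553.80.)

4545.90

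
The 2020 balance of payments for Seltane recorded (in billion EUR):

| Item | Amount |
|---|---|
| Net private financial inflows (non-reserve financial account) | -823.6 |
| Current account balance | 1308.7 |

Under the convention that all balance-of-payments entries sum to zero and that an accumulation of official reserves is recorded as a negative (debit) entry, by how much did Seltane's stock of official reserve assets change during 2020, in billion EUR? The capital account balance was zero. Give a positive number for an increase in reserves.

Official reserve transactions balance = -(1308.7 + (-823.6)) = -485.1
An accumulation of reserves is recorded as a debit (negative entry), so the change in the stock of reserves is the negative of that balance.
Change in official reserves = -(-485.1) = 485.1

485.1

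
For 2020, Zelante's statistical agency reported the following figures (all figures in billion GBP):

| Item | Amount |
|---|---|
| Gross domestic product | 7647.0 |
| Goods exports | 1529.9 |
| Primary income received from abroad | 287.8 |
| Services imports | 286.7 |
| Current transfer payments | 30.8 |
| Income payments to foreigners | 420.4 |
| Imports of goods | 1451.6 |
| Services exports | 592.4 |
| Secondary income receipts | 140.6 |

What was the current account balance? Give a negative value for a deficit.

361.2

Goods balance = 1529.9 - 1451.6 = 78.3
Services balance = 592.4 - 286.7 = 305.7
Trade balance (goods + services) = 78.3 + 305.7 = 384.0
Net primary income = 287.8 - 420.4 = -132.6
Net secondary income = 140.6 - 30.8 = 109.8
Current account = 384.0 + (-132.6) + 109.8 = 361.2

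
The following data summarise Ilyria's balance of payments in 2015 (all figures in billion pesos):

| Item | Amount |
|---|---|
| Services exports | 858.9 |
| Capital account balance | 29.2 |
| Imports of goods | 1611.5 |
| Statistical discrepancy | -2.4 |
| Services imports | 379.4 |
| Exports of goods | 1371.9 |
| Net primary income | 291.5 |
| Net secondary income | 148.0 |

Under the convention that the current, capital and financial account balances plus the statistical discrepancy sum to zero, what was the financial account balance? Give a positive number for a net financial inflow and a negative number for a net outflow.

-706.2

Goods balance = 1371.9 - 1611.5 = -239.6
Services balance = 858.9 - 379.4 = 479.5
Trade balance (goods + services) = -239.6 + 479.5 = 239.9
Net primary income = 291.5
Net secondary income = 148.0
Current account = 239.9 + 291.5 + 148.0 = 679.4
Financial account = -(679.4 + 29.2 + (-2.4)) = -706.2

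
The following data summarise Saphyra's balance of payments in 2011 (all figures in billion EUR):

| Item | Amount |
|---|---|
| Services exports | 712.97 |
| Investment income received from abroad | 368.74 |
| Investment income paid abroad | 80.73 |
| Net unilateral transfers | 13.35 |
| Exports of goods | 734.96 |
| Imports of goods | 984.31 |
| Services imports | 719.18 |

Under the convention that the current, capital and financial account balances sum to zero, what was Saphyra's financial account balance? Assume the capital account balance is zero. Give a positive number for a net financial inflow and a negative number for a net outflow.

Goods balance = 734.96 - 984.31 = -249.35
Services balance = 712.97 - 719.18 = -6.21
Trade balance (goods + services) = -249.35 + (-6.21) = -255.56
Net primary income = 368.74 - 80.73 = 288.01
Net secondary income = 13.35
Current account = -255.56 + 288.01 + 13.35 = 45.80
Financial account = -(45.80) = -45.80

-45.80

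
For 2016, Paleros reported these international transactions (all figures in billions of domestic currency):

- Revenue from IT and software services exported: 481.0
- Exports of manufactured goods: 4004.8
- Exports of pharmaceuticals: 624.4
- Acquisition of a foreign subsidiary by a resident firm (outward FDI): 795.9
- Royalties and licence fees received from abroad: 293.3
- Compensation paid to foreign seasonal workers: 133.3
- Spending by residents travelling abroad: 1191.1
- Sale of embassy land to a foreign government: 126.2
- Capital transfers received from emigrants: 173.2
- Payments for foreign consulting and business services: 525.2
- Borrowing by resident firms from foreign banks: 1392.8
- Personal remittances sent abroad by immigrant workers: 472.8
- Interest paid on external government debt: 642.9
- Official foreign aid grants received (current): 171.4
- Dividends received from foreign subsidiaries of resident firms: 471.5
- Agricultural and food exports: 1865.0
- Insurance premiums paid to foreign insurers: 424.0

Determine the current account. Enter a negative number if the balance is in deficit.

4522.1

Goods: 4004.8 + 624.4 + 1865.0 = 6494.2
Services: 293.3 + 481.0 - 424.0 - 525.2 - 1191.1 = -1366.0
Primary income: -642.9 - 133.3 + 471.5 = -304.7
Secondary income: 171.4 - 472.8 = -301.4
Current account = 6494.2 + (-1366.0) + (-304.7) + (-301.4) = 4522.1
(Excluded from the current account — financial account: acquisition of a foreign subsidiary by a resident firm (outward FDI) 795.9, borrowing by resident firms from foreign banks 1392.8; capital account: sale of embassy land to a foreign government 126.2, capital transfers received from emigrants 173.2.)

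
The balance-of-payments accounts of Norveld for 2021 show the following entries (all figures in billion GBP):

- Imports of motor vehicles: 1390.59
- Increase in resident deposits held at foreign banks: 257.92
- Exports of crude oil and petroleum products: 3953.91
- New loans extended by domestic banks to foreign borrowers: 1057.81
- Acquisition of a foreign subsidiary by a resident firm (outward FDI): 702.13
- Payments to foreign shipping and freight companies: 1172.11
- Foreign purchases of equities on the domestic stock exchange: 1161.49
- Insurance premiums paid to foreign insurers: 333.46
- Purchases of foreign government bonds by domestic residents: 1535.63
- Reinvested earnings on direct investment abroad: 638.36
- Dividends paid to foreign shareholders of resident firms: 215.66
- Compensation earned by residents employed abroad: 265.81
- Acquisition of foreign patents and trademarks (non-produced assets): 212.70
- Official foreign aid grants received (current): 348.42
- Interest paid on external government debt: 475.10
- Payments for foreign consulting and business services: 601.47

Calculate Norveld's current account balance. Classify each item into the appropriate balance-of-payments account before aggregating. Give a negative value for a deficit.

1018.11

Goods: 3953.91 - 1390.59 = 2563.32
Services: -333.46 - 601.47 - 1172.11 = -2107.04
Primary income: -215.66 - 475.10 + 638.36 + 265.81 = 213.41
Secondary income: 348.42
Current account = 2563.32 + (-2107.04) + 213.41 + 348.42 = 1018.11
(Excluded from the current account — financial account: increase in resident deposits held at foreign banks 257.92, new loans extended by domestic banks to foreign borrowers 1057.81, acquisition of a foreign subsidiary by a resident firm (outward FDI) 702.13, foreign purchases of equities on the domestic stock exchange 1161.49, purchases of foreign government bonds by domestic residents 1535.63; capital account: acquisition of foreign patents and trademarks (non-produced assets) 212.70.)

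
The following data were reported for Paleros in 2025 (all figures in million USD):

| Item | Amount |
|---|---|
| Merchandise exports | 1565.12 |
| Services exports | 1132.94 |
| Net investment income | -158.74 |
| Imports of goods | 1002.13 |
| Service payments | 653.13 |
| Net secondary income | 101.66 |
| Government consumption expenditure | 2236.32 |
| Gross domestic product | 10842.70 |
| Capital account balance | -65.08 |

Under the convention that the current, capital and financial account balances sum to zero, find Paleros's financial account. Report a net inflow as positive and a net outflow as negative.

-920.64

Goods balance = 1565.12 - 1002.13 = 562.99
Services balance = 1132.94 - 653.13 = 479.81
Trade balance (goods + services) = 562.99 + 479.81 = 1042.80
Net primary income = -158.74
Net secondary income = 101.66
Current account = 1042.80 + (-158.74) + 101.66 = 985.72
Financial account = -(985.72 + (-65.08)) = -920.64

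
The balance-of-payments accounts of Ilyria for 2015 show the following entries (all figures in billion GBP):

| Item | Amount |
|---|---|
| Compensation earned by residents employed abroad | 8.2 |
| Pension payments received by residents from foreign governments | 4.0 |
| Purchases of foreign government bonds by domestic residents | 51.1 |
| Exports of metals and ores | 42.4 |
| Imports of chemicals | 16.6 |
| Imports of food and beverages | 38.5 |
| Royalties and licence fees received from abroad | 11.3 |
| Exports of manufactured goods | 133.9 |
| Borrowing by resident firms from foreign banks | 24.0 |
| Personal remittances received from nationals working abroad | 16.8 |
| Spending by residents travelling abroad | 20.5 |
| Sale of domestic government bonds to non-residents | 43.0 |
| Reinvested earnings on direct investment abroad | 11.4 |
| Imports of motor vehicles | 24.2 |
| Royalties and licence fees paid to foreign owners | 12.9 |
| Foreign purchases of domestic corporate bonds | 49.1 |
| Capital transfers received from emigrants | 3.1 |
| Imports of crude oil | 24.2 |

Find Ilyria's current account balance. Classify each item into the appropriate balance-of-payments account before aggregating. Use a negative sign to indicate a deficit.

91.1

Goods: -38.5 + 133.9 + 42.4 - 24.2 - 16.6 - 24.2 = 72.8
Services: 11.3 - 20.5 - 12.9 = -22.1
Primary income: 8.2 + 11.4 = 19.6
Secondary income: 4.0 + 16.8 = 20.8
Current account = 72.8 + (-22.1) + 19.6 + 20.8 = 91.1
(Excluded from the current account — financial account: purchases of foreign government bonds by domestic residents 51.1, borrowing by resident firms from foreign banks 24.0, sale of domestic government bonds to non-residents 43.0, foreign purchases of domestic corporate bonds 49.1; capital account: capital transfers received from emigrants 3.1.)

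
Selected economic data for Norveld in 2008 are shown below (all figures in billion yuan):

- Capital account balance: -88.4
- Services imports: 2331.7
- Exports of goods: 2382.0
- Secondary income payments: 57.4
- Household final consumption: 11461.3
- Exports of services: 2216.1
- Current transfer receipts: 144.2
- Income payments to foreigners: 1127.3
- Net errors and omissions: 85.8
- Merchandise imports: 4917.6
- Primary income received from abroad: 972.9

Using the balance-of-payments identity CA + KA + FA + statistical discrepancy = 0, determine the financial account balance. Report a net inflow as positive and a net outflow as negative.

2721.4

Goods balance = 2382.0 - 4917.6 = -2535.6
Services balance = 2216.1 - 2331.7 = -115.6
Trade balance (goods + services) = -2535.6 + (-115.6) = -2651.2
Net primary income = 972.9 - 1127.3 = -154.4
Net secondary income = 144.2 - 57.4 = 86.8
Current account = -2651.2 + (-154.4) + 86.8 = -2718.8
Financial account = -(-2718.8 + (-88.4) + 85.8) = 2721.4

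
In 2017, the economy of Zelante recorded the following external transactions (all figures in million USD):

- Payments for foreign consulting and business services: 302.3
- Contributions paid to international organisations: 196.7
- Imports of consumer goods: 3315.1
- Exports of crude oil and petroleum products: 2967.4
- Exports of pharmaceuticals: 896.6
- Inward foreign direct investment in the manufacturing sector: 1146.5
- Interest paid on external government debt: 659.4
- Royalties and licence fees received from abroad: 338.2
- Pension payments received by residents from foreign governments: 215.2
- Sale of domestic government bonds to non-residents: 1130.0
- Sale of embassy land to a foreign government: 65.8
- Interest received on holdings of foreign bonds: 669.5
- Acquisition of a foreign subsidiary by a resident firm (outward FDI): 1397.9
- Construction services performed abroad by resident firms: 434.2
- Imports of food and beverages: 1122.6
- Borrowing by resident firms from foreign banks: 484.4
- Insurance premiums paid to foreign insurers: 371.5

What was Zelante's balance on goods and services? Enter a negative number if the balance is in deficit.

Goods: -1122.6 + 2967.4 + 896.6 - 3315.1 = -573.7
Services: -302.3 + 338.2 - 371.5 + 434.2 = 98.6
Trade balance = -573.7 + 98.6 = -475.1
(Excluded from the trade balance — secondary income: contributions paid to international organisations 196.7, pension payments received by residents from foreign governments 215.2; financial account: inward foreign direct investment in the manufacturing sector 1146.5, sale of domestic government bonds to non-residents 1130.0, acquisition of a foreign subsidiary by a resident firm (outward FDI) 1397.9, borrowing by resident firms from foreign banks 484.4; primary income: interest paid on external government debt 659.4, interest received on holdings of foreign bonds 669.5; capital account: sale of embassy land to a foreign government 65.8.)

-475.1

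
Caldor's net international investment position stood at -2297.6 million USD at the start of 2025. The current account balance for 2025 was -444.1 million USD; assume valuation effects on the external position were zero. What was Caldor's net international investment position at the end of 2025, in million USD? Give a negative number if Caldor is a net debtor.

With no valuation effects, change in NIIP = current account = -444.1
End-of-year NIIP = -2297.6 + (-444.1) = -2741.7

-2741.7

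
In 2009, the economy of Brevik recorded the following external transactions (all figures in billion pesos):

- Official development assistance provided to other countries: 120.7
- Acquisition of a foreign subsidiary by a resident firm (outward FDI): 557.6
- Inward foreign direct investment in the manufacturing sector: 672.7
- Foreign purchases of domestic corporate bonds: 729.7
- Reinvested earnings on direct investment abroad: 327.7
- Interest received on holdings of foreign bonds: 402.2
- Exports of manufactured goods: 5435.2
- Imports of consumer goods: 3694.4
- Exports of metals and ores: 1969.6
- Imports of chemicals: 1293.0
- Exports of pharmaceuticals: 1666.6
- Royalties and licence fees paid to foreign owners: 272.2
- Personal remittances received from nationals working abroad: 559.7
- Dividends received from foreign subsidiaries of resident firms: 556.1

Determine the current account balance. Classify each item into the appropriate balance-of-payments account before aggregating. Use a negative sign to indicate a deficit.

Goods: 1666.6 - 3694.4 + 1969.6 + 5435.2 - 1293.0 = 4084.0
Services: -272.2
Primary income: 556.1 + 402.2 + 327.7 = 1286.0
Secondary income: 559.7 - 120.7 = 439.0
Current account = 4084.0 + (-272.2) + 1286.0 + 439.0 = 5536.8
(Excluded from the current account — financial account: acquisition of a foreign subsidiary by a resident firm (outward FDI) 557.6, inward foreign direct investment in the manufacturing sector 672.7, foreign purchases of domestic corporate bonds 729.7.)

5536.8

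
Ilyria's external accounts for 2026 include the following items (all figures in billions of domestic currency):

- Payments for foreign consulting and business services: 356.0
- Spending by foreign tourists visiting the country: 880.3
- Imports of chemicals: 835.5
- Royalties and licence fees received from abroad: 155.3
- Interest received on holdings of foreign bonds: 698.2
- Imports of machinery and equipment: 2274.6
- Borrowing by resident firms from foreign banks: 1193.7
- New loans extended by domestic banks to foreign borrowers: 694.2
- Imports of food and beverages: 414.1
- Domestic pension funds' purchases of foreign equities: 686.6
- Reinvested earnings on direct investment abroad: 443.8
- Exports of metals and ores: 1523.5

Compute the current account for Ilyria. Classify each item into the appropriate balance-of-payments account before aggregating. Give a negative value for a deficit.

Goods: -2274.6 + 1523.5 - 414.1 - 835.5 = -2000.7
Services: 880.3 + 155.3 - 356.0 = 679.6
Primary income: 698.2 + 443.8 = 1142.0
Current account = (-2000.7) + 679.6 + 1142.0 = -179.1
(Excluded from the current account — financial account: borrowing by resident firms from foreign banks 1193.7, new loans extended by domestic banks to foreign borrowers 694.2, domestic pension funds' purchases of foreign equities 686.6.)

-179.1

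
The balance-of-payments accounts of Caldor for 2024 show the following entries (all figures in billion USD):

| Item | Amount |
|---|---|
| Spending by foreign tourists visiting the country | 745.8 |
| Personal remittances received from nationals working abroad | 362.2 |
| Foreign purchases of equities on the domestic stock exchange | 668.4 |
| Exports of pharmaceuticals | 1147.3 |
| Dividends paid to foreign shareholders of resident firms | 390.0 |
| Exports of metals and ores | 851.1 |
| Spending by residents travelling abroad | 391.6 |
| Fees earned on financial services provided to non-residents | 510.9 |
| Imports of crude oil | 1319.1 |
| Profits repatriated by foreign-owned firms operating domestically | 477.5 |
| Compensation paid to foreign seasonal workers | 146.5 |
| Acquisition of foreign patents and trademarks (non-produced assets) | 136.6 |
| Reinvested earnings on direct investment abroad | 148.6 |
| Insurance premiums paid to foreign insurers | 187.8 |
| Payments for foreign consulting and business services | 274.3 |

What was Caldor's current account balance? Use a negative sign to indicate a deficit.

Goods: 1147.3 + 851.1 - 1319.1 = 679.3
Services: 510.9 - 274.3 - 187.8 + 745.8 - 391.6 = 403.0
Primary income: -146.5 - 477.5 - 390.0 + 148.6 = -865.4
Secondary income: 362.2
Current account = 679.3 + 403.0 + (-865.4) + 362.2 = 579.1
(Excluded from the current account — financial account: foreign purchases of equities on the domestic stock exchange 668.4; capital account: acquisition of foreign patents and trademarks (non-produced assets) 136.6.)

579.1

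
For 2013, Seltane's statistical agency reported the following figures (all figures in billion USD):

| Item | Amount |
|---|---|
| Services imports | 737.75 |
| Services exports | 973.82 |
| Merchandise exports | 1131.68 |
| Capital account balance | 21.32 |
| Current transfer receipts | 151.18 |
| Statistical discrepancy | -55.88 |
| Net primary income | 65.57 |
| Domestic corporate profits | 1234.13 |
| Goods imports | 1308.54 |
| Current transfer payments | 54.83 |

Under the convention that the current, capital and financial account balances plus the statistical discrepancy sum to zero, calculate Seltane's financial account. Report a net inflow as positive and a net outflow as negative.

Goods balance = 1131.68 - 1308.54 = -176.86
Services balance = 973.82 - 737.75 = 236.07
Trade balance (goods + services) = -176.86 + 236.07 = 59.21
Net primary income = 65.57
Net secondary income = 151.18 - 54.83 = 96.35
Current account = 59.21 + 65.57 + 96.35 = 221.13
Financial account = -(221.13 + 21.32 + (-55.88)) = -186.57

-186.57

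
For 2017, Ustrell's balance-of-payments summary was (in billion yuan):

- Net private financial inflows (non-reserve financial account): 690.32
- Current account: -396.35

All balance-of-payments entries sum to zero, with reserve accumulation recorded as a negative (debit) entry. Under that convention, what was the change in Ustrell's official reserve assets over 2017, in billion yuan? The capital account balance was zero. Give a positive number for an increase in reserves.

293.97

Official reserve transactions balance = -((-396.35) + 690.32) = -293.97
An accumulation of reserves is recorded as a debit (negative entry), so the change in the stock of reserves is the negative of that balance.
Change in official reserves = -(-293.97) = 293.97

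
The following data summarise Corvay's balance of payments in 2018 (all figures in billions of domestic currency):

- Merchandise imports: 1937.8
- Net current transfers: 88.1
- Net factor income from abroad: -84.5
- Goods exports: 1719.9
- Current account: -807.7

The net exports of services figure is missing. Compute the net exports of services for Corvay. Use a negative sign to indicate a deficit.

-593.4

Current account = goods balance + services balance + net primary income + net secondary income
Sum of the known components = -214.3
Net exports of services = CA - (known components) = -807.7 - (-214.3) = -593.4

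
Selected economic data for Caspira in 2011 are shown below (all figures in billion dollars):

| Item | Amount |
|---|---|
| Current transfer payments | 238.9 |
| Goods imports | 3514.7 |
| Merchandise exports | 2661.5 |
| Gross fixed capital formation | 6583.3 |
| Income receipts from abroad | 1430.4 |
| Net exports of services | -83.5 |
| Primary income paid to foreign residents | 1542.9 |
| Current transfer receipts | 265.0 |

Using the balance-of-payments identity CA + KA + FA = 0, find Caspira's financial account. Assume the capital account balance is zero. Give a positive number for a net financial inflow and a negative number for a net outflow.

1023.1

Goods balance = 2661.5 - 3514.7 = -853.2
Services balance = -83.5
Trade balance (goods + services) = -853.2 + (-83.5) = -936.7
Net primary income = 1430.4 - 1542.9 = -112.5
Net secondary income = 265.0 - 238.9 = 26.1
Current account = -936.7 + (-112.5) + 26.1 = -1023.1
Financial account = -(-1023.1) = 1023.1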